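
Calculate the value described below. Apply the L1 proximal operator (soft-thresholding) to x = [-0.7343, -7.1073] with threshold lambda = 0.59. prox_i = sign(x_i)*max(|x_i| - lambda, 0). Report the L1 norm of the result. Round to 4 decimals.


Soft-thresholding with lambda = 0.59:
prox(-0.7343) = sign(-0.7343)*max(|-0.7343| - 0.59, 0) = -0.1443
prox(-7.1073) = sign(-7.1073)*max(|-7.1073| - 0.59, 0) = -6.5173
prox(x) = [-0.1443, -6.5173]
||prox(x)||_1 = 0.1443 + 6.5173 = 6.6616


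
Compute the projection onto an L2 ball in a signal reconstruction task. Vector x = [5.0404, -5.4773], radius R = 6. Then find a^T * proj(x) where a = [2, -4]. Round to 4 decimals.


Step 1: Compute ||x|| (intermediates to 6 decimals).
||x|| = sqrt(5.0404^2 + (-5.4773)^2) = 7.443551
Step 2: Project.
Since ||x|| > R, scale = R/||x|| = 6/7.443551 = 0.806067, proj(x) = scale * x
proj(x) = [4.0629, -4.415071]
Step 3: Dot product.
a^T * proj(x) = 2*4.0629 - 4*(-4.415071) = 25.7861


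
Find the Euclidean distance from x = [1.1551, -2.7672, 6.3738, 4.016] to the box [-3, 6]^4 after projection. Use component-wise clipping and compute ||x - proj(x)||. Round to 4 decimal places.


Project each component onto [-3, 6].
clip(1.1551) = 1.1551, clip(-2.7672) = -2.7672, clip(6.3738) = 6.0, clip(4.016) = 4.016
Projection = [1.1551, -2.7672, 6.0, 4.016]
Squared diffs: [0.0, 0.0, 0.1397, 0.0]
Distance = sqrt(0.1397) = 0.3738


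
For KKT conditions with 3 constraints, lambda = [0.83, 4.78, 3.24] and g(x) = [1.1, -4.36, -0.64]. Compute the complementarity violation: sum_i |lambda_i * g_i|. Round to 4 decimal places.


KKT complementary slackness check:
lambda_1 * g_1 = 0.83 * 1.1 = 0.913
lambda_2 * g_2 = 4.78 * -4.36 = -20.8408
lambda_3 * g_3 = 3.24 * -0.64 = -2.0736
Total violation = 0.913 + 20.8408 + 2.0736 = 23.8274


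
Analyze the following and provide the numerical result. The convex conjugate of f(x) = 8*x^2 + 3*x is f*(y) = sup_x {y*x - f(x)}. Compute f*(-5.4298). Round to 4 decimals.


f*(y) = sup_x {y*x - a*x^2 - b*x} = sup_x {(y-b)*x - a*x^2}
FOC: (y - b) - 2a*x = 0 => x* = (y - b)/(2a)
x* = (-5.4298 - 3)/(2*8) = -0.5269
f*(-5.4298) = (y-b)^2/(4a) = (-5.4298 - 3)^2/(4*8)
= 71.0615/32 = 2.2207


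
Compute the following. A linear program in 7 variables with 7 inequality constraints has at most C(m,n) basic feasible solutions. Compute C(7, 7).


Each vertex corresponds to some choice of n active constraints out of m, so the number of vertices is at most C(m, n) = m! / (n!(m-n)!).
m = 7, n = 7
Numerator: 7 * 6 * 5 * 4 * 3 * 2 * 1
Denominator: 7! = 5040
C(7, 7) = 1


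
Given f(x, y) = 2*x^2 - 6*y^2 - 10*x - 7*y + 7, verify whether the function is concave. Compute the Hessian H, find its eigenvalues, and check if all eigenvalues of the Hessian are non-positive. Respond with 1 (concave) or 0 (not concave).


The Hessian of f(x,y) = 2*x^2 - 6*y^2 - 10*x - 7*y + 7 is:
H = [[4, 0], [0, -12]]
Trace = 4 - 12 = -8
Determinant = 4*-12 - (0)^2 = -48
Discriminant = (-8)^2 - 4*-48 = 256.0
Eigenvalues: lambda_1 = -12.0, lambda_2 = 4.0
The function is not concave.

0


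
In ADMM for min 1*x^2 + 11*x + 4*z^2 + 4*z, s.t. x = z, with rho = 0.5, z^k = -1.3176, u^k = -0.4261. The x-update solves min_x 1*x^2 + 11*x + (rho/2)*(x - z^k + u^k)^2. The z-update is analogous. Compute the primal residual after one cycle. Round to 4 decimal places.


ADMM iteration with rho = 0.5, z^k = -1.3176, u^k = -0.4261
Step 1: x-update.
Minimize 1*x^2 + 11*x + (0.5/2)*(x + 1.3176 - 0.4261)^2
FOC: (2*1 + 0.5)*x = -11 + 0.5*(-1.3176 + 0.4261)
x^{k+1} = -4.5783
Step 2: z-update.
Minimize 4*z^2 + 4*z + (0.5/2)*(-4.5783 - z - 0.4261)^2
FOC: (2*4 + 0.5)*z = -4 + 0.5*(-4.5783 - 0.4261)
z^{k+1} = -0.765
Step 3: u-update.
u^{k+1} = -0.4261 - 4.5783 + 0.765 = -4.2394
Step 4: Primal residual = |-4.5783 + 0.765| = 3.8133


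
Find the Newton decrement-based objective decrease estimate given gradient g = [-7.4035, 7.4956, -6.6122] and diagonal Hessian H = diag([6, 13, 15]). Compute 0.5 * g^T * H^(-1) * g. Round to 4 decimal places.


Step 1: H is diagonal, so H^(-1) * g = [-1.2339, 0.5766, -0.4408].
Step 2: g^T H^(-1) g = sum_i g_i^2 / H_ii
  = (-7.4035)^2/6 + (7.4956)^2/13 + (-6.6122)^2/15
  = 9.1353 + 4.3218 + 2.9147 = 16.3719
Step 3: Objective decrease = 0.5 * g^T H^(-1) g = 8.1859


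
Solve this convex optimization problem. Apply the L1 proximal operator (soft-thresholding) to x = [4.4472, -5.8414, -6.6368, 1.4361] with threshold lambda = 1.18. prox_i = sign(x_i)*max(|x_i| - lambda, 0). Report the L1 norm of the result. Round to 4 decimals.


Soft-thresholding with lambda = 1.18:
prox(4.4472) = sign(4.4472)*max(|4.4472| - 1.18, 0) = 3.2672
prox(-5.8414) = sign(-5.8414)*max(|-5.8414| - 1.18, 0) = -4.6614
prox(-6.6368) = sign(-6.6368)*max(|-6.6368| - 1.18, 0) = -5.4568
prox(1.4361) = sign(1.4361)*max(|1.4361| - 1.18, 0) = 0.2561
prox(x) = [3.2672, -4.6614, -5.4568, 0.2561]
||prox(x)||_1 = 3.2672 + 4.6614 + 5.4568 + 0.2561 = 13.6415


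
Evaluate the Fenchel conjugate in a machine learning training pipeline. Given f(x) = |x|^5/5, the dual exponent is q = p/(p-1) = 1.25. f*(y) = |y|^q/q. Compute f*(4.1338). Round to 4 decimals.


The conjugate exponent q satisfies 1/p + 1/q = 1.
p = 5, so q = 5/(5 - 1) = 1.25
|y|^q = 4.1338^1.25 = 5.8944
f*(4.1338) = 5.8944 / 1.25 = 4.7155


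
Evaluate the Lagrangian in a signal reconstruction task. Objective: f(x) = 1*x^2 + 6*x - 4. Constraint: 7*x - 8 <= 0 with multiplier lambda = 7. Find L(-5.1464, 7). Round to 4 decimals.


Step 1: Evaluate f(x).
f(-5.1464) = 1*(-5.1464)^2 + 6*(-5.1464) - 4 = -8.393
Step 2: Evaluate g(x).
g(-5.1464) = 7*-5.1464 - 8 = -44.0248
Step 3: Compute Lagrangian.
L = -8.393 + 7*-44.0248 = -316.5666


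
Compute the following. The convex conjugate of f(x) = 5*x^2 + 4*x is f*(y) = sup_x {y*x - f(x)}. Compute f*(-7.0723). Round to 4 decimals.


f*(y) = sup_x {y*x - a*x^2 - b*x} = sup_x {(y-b)*x - a*x^2}
FOC: (y - b) - 2a*x = 0 => x* = (y - b)/(2a)
x* = (-7.0723 - 4)/(2*5) = -1.1072
f*(-7.0723) = (y-b)^2/(4a) = (-7.0723 - 4)^2/(4*5)
= 122.5958/20 = 6.1298


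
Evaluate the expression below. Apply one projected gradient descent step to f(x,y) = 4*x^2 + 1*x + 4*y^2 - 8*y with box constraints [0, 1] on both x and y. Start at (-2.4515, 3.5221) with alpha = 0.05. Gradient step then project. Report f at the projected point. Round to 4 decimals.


Step 1: Compute gradient at (-2.4515, 3.5221).
grad_x = 2*4*-2.4515 + 1 = -18.612
grad_y = 2*4*3.5221 - 8 = 20.1768
Step 2: Gradient step.
x_raw = -2.4515 - 0.05*-18.612 = -1.5209
y_raw = 3.5221 - 0.05*20.1768 = 2.5133
Step 3: Project onto [0, 1].
x_proj = clip(-1.5209) = 0.0
y_proj = clip(2.5133) = 1.0
Step 4: Evaluate f.
f(0.0, 1.0) = -4.0


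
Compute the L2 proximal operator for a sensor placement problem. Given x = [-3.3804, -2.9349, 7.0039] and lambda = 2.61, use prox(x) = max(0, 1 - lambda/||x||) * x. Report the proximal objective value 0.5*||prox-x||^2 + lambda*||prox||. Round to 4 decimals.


Step 1: Compute ||x||.
||x|| = 8.3124
Step 2: Compute scaling factor.
scale = max(0, 1 - 2.61/8.3124) = 0.686
Step 3: prox(x) = [-2.319, -2.0134, 4.8047]
||prox(x)|| = 5.7024
Step 4: Proximal objective.
0.5*||prox-x||^2 = 3.4061
lambda*||prox|| = 14.8833
Total = 18.2892


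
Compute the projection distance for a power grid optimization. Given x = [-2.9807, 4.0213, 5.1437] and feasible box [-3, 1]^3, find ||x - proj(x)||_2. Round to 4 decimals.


Project each component onto [-3, 1].
clip(-2.9807) = -2.9807, clip(4.0213) = 1.0, clip(5.1437) = 1.0
Projection = [-2.9807, 1.0, 1.0]
Squared diffs: [0.0, 9.1283, 17.1702]
Distance = sqrt(26.2985) = 5.1282


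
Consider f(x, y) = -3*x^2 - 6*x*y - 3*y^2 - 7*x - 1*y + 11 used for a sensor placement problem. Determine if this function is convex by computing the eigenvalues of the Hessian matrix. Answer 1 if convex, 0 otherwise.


The Hessian of f(x,y) = -3*x^2 - 6*x*y - 3*y^2 - 7*x - 1*y + 11 is:
H = [[-6, -6], [-6, -6]]
Trace = -6 - 6 = -12
Determinant = -6*-6 - (-6)^2 = 0
Discriminant = (-12)^2 - 4*0 = 144.0
Eigenvalues: lambda_1 = -12.0, lambda_2 = 0.0
The function is not convex.

0


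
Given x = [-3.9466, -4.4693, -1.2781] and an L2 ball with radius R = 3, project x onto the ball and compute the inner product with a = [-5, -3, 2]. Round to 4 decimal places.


Step 1: Compute ||x|| (intermediates to 6 decimals).
||x|| = sqrt((-3.9466)^2 + (-4.4693)^2 + (-1.2781)^2) = 6.097855
Step 2: Project.
Since ||x|| > R, scale = R/||x|| = 3/6.097855 = 0.491976, proj(x) = scale * x
proj(x) = [-1.941632, -2.198788, -0.628795]
Step 3: Dot product.
a^T * proj(x) = -5*(-1.941632) - 3*(-2.198788) + 2*(-0.628795) = 15.0469


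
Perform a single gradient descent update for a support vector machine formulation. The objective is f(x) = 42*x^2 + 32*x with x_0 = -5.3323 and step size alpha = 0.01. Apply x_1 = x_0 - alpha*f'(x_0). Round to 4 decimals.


We compute the gradient at x_0 and apply the update.
f'(x) = 84*x + 32
f'(-5.3323) = 84*-5.3323 + 32 = -415.9132
x_1 = -5.3323 - 0.01*-415.9132 = -1.1732


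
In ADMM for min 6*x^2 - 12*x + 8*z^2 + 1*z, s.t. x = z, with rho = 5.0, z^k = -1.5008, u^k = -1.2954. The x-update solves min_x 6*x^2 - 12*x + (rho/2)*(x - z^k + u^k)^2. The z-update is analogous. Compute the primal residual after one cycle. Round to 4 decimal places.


ADMM iteration with rho = 5.0, z^k = -1.5008, u^k = -1.2954
Step 1: x-update.
Minimize 6*x^2 - 12*x + (5.0/2)*(x + 1.5008 - 1.2954)^2
FOC: (2*6 + 5.0)*x = 12 + 5.0*(-1.5008 + 1.2954)
x^{k+1} = 0.6455
Step 2: z-update.
Minimize 8*z^2 + 1*z + (5.0/2)*(0.6455 - z - 1.2954)^2
FOC: (2*8 + 5.0)*z = -1 + 5.0*(0.6455 - 1.2954)
z^{k+1} = -0.2024
Step 3: u-update.
u^{k+1} = -1.2954 + 0.6455 + 0.2024 = -0.4476
Step 4: Primal residual = |0.6455 + 0.2024| = 0.8478


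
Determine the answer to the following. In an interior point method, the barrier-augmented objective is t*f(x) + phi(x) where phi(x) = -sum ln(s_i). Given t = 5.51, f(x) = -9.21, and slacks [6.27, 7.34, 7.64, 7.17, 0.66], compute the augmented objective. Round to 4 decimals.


Step 1: Compute log-barrier.
ln values: [1.8358, 1.9933, 2.0334, 1.9699, -0.4155]
phi = -(1.8358 + 1.9933 + 2.0334 + 1.9699 - 0.4155) = -7.4169
Step 2: Compute augmented objective.
t*f(x) = 5.51*-9.21 = -50.7471
Total = -50.7471 - 7.4169 = -58.164


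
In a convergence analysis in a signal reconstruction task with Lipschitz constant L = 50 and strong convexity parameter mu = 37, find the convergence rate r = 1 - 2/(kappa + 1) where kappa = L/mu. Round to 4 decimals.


Step 1: Compute the condition number.
kappa = L/mu = 50/37 = 1.3514
Step 2: Compute the convergence rate.
r = 1 - 2/(kappa + 1) = 1 - 2*mu/(L + mu) = (L - mu)/(L + mu) = 13/87 = 0.1494


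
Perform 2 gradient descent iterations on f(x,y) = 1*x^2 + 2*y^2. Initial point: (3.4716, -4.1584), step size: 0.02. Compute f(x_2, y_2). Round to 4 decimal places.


Gradient descent on f(x,y) = 1*x^2 + 2*y^2.
Starting point: (3.4716, -4.1584), alpha = 0.02
Step 1: grad_x = 2*1*3.4716 = 6.9432, grad_y = 2*2*-4.1584 = -16.6336
  x_1 = 3.4716 - 0.02*6.9432 = 3.3327
  y_1 = -4.1584 - 0.02*-16.6336 = -3.8257
Step 2: grad_x = 2*1*3.3327 = 6.6655, grad_y = 2*2*-3.8257 = -15.3029
  x_2 = 3.3327 - 0.02*6.6655 = 3.1994
  y_2 = -3.8257 - 0.02*-15.3029 = -3.5197
f(3.1994, -3.5197) = 1*3.1994^2 + 2*(-3.5197)^2 = 35.0125


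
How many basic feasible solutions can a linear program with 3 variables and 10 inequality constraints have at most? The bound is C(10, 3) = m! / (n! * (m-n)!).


Each vertex corresponds to some choice of n active constraints out of m, so the number of vertices is at most C(m, n) = m! / (n!(m-n)!).
m = 10, n = 3
Numerator: 10 * 9 * 8
Denominator: 3! = 6
C(10, 3) = 120


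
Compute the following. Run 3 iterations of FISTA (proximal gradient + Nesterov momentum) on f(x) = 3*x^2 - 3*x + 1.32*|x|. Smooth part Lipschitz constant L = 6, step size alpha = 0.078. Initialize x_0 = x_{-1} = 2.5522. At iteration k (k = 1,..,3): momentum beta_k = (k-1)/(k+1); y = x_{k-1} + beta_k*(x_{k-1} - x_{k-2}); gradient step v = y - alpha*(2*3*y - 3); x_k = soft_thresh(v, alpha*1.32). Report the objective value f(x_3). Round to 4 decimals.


FISTA on f(x) = 3*x^2 - 3*x + 1.32*|x|
L = 6, alpha = 0.078
Iteration 1: beta = 0.0, y = 2.5522 + 0.0*(2.5522 - 2.5522) = 2.5522
  grad(y) = 12.3132, v = y - alpha*grad = 1.5918
  prox(v) = soft_thresh(1.5918, 0.103) = 1.4888
Iteration 2: beta = 0.3333, y = 1.4888 + 0.3333*(1.4888 - 2.5522) = 1.1343
  grad(y) = 3.8061, v = y - alpha*grad = 0.8375
  prox(v) = soft_thresh(0.8375, 0.103) = 0.7345
Iteration 3: beta = 0.5, y = 0.7345 + 0.5*(0.7345 - 1.4888) = 0.3574
  grad(y) = -0.8558, v = y - alpha*grad = 0.4241
  prox(v) = soft_thresh(0.4241, 0.103) = 0.3212
f(x_3) = 3*0.3212^2 - 3*0.3212 + 1.32*|0.3212| = -0.2301


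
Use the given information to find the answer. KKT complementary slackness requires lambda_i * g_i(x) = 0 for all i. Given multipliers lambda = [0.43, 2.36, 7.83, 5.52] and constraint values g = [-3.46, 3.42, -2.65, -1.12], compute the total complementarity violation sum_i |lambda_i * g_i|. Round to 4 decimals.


KKT complementary slackness check:
lambda_1 * g_1 = 0.43 * -3.46 = -1.4878
lambda_2 * g_2 = 2.36 * 3.42 = 8.0712
lambda_3 * g_3 = 7.83 * -2.65 = -20.7495
lambda_4 * g_4 = 5.52 * -1.12 = -6.1824
Total violation = 1.4878 + 8.0712 + 20.7495 + 6.1824 = 36.4909


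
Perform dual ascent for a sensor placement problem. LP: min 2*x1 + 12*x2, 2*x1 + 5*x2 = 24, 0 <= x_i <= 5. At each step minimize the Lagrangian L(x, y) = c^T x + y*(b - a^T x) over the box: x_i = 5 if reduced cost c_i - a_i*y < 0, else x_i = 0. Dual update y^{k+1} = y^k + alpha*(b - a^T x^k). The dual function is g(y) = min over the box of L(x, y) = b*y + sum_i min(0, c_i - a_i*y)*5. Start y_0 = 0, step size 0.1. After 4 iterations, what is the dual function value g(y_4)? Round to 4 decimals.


Dual ascent for LP: min 2*x1 + 12*x2, 2*x1 + 5*x2 = 24, 0 <= x_i <= 5
Step 1: y^k = 0.0, reduced costs: (2.0, 12.0)
  x^k = (0.0, 0.0), subgradient = b - a^T x = 24.0
  y^{k+1} = 0.0 + 0.1*24.0 = 2.4
Step 2: y^k = 2.4, reduced costs: (-2.8, 0.0)
  x^k = (5.0, 0.0), subgradient = b - a^T x = 14.0
  y^{k+1} = 2.4 + 0.1*14.0 = 3.8
Step 3: y^k = 3.8, reduced costs: (-5.6, -7.0)
  x^k = (5.0, 5.0), subgradient = b - a^T x = -11.0
  y^{k+1} = 3.8 + 0.1*-11.0 = 2.7
Step 4: y^k = 2.7, reduced costs: (-3.4, -1.5)
  x^k = (5.0, 5.0), subgradient = b - a^T x = -11.0
  y^{k+1} = 2.7 + 0.1*-11.0 = 1.6
Dual objective at y_4 = 1.6: reduced costs (-1.2, 4.0), box minimizer x = (5.0, 0.0)
g(y_4) = b*y + (c1 - a1*y)*x1 + (c2 - a2*y)*x2 = 24*1.6 + (-1.2)*5.0 + 4.0*0.0 = 38.4 - 6.0 + 0.0 = 32.4


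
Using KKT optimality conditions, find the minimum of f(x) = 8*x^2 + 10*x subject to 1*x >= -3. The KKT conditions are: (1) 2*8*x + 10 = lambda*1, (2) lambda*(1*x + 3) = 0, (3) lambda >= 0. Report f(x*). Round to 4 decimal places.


Step 1: Try lambda = 0 (constraint inactive).
Stationarity: 2*8*x + 10 = 0
x* = -10/(2*8) = -0.625
Check constraint: 1*-0.625 = -0.625 >= -3 -- satisfied.
Step 2: Compute optimal value.
f(x*) = 8*(-0.625)^2 + 10*(-0.625) = -3.125


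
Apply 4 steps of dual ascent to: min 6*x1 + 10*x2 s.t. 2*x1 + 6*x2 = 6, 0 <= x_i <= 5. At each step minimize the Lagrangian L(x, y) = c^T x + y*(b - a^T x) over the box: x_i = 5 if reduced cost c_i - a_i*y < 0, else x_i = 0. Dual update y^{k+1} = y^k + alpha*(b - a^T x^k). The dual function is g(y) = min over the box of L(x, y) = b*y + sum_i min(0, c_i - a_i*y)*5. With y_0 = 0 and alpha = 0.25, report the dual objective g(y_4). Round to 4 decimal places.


Dual ascent for LP: min 6*x1 + 10*x2, 2*x1 + 6*x2 = 6, 0 <= x_i <= 5
Step 1: y^k = 0.0, reduced costs: (6.0, 10.0)
  x^k = (0.0, 0.0), subgradient = b - a^T x = 6.0
  y^{k+1} = 0.0 + 0.25*6.0 = 1.5
Step 2: y^k = 1.5, reduced costs: (3.0, 1.0)
  x^k = (0.0, 0.0), subgradient = b - a^T x = 6.0
  y^{k+1} = 1.5 + 0.25*6.0 = 3.0
Step 3: y^k = 3.0, reduced costs: (0.0, -8.0)
  x^k = (0.0, 5.0), subgradient = b - a^T x = -24.0
  y^{k+1} = 3.0 + 0.25*-24.0 = -3.0
Step 4: y^k = -3.0, reduced costs: (12.0, 28.0)
  x^k = (0.0, 0.0), subgradient = b - a^T x = 6.0
  y^{k+1} = -3.0 + 0.25*6.0 = -1.5
Dual objective at y_4 = -1.5: reduced costs (9.0, 19.0), box minimizer x = (0.0, 0.0)
g(y_4) = b*y + (c1 - a1*y)*x1 + (c2 - a2*y)*x2 = 6*(-1.5) + 9.0*0.0 + 19.0*0.0 = -9.0 + 0.0 + 0.0 = -9.0


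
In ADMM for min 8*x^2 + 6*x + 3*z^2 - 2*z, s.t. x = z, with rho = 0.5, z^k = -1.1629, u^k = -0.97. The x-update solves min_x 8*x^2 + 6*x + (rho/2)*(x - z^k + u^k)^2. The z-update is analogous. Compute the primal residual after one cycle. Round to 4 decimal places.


ADMM iteration with rho = 0.5, z^k = -1.1629, u^k = -0.97
Step 1: x-update.
Minimize 8*x^2 + 6*x + (0.5/2)*(x + 1.1629 - 0.97)^2
FOC: (2*8 + 0.5)*x = -6 + 0.5*(-1.1629 + 0.97)
x^{k+1} = -0.3695
Step 2: z-update.
Minimize 3*z^2 - 2*z + (0.5/2)*(-0.3695 - z - 0.97)^2
FOC: (2*3 + 0.5)*z = 2 + 0.5*(-0.3695 - 0.97)
z^{k+1} = 0.2047
Step 3: u-update.
u^{k+1} = -0.97 - 0.3695 - 0.2047 = -1.5441
Step 4: Primal residual = |-0.3695 - 0.2047| = 0.5741


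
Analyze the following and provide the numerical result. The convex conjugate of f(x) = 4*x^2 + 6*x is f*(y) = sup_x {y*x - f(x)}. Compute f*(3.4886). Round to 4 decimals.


f*(y) = sup_x {y*x - a*x^2 - b*x} = sup_x {(y-b)*x - a*x^2}
FOC: (y - b) - 2a*x = 0 => x* = (y - b)/(2a)
x* = (3.4886 - 6)/(2*4) = -0.3139
f*(3.4886) = (y-b)^2/(4a) = (3.4886 - 6)^2/(4*4)
= 6.3071/16 = 0.3942


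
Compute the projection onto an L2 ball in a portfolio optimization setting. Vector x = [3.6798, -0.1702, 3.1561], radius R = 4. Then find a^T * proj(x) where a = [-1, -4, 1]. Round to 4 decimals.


Step 1: Compute ||x|| (intermediates to 6 decimals).
||x|| = sqrt(3.6798^2 + (-0.1702)^2 + 3.1561^2) = 4.850862
Step 2: Project.
Since ||x|| > R, scale = R/||x|| = 4/4.850862 = 0.824596, proj(x) = scale * x
proj(x) = [3.034348, -0.140346, 2.602507]
Step 3: Dot product.
a^T * proj(x) = -1*3.034348 - 4*(-0.140346) + 1*2.602507 = 0.1295


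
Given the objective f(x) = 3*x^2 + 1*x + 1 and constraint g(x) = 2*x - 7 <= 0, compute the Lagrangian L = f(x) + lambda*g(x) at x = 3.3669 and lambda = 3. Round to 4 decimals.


Step 1: Evaluate f(x).
f(3.3669) = 3*3.3669^2 + 1*3.3669 + 1 = 38.3749
Step 2: Evaluate g(x).
g(3.3669) = 2*3.3669 - 7 = -0.2662
Step 3: Compute Lagrangian.
L = 38.3749 + 3*-0.2662 = 37.5763


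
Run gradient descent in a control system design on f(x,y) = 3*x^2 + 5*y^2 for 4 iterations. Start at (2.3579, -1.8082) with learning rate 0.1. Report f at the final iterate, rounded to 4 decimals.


Gradient descent on f(x,y) = 3*x^2 + 5*y^2.
Starting point: (2.3579, -1.8082), alpha = 0.1
Step 1: grad_x = 2*3*2.3579 = 14.1474, grad_y = 2*5*-1.8082 = -18.082
  x_1 = 2.3579 - 0.1*14.1474 = 0.9432
  y_1 = -1.8082 - 0.1*-18.082 = 0.0
Step 2: grad_x = 2*3*0.9432 = 5.659, grad_y = 2*5*0.0 = 0.0
  x_2 = 0.9432 - 0.1*5.659 = 0.3773
  y_2 = 0.0 - 0.1*0.0 = 0.0
Step 3: grad_x = 2*3*0.3773 = 2.2636, grad_y = 2*5*0.0 = 0.0
  x_3 = 0.3773 - 0.1*2.2636 = 0.1509
  y_3 = 0.0 - 0.1*0.0 = 0.0
Step 4: grad_x = 2*3*0.1509 = 0.9054, grad_y = 2*5*0.0 = 0.0
  x_4 = 0.1509 - 0.1*0.9054 = 0.0604
  y_4 = 0.0 - 0.1*0.0 = 0.0
f(0.0604, 0.0) = 3*0.0604^2 + 5*0.0^2 = 0.0109


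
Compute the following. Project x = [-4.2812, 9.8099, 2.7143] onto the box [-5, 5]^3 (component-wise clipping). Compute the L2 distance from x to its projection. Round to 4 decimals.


Project each component onto [-5, 5].
clip(-4.2812) = -4.2812, clip(9.8099) = 5.0, clip(2.7143) = 2.7143
Projection = [-4.2812, 5.0, 2.7143]
Squared diffs: [0.0, 23.1351, 0.0]
Distance = sqrt(23.1351) = 4.8099


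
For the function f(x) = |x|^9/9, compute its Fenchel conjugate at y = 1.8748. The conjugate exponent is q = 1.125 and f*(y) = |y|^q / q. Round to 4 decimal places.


The conjugate exponent q satisfies 1/p + 1/q = 1.
p = 9, so q = 9/(9 - 1) = 1.125
|y|^q = 1.8748^1.125 = 2.028
f*(1.8748) = 2.028 / 1.125 = 1.8027


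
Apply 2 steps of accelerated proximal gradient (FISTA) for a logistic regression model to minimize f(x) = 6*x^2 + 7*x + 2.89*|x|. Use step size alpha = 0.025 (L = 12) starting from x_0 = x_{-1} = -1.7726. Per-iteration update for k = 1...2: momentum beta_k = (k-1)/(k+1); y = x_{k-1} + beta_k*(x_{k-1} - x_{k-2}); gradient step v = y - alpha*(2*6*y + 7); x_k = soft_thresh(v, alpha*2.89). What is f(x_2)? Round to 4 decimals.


FISTA on f(x) = 6*x^2 + 7*x + 2.89*|x|
L = 12, alpha = 0.025
Iteration 1: beta = 0.0, y = -1.7726 + 0.0*(-1.7726 + 1.7726) = -1.7726
  grad(y) = -14.2712, v = y - alpha*grad = -1.4158
  prox(v) = soft_thresh(-1.4158, 0.0723) = -1.3436
Iteration 2: beta = 0.3333, y = -1.3436 + 0.3333*(-1.3436 + 1.7726) = -1.2006
  grad(y) = -7.4067, v = y - alpha*grad = -1.0154
  prox(v) = soft_thresh(-1.0154, 0.0723) = -0.9431
f(x_2) = 6*(-0.9431)^2 + 7*(-0.9431) + 2.89*|-0.9431| = 1.4608


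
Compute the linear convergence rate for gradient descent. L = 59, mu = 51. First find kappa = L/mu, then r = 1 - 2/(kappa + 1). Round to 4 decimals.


Step 1: Compute the condition number.
kappa = L/mu = 59/51 = 1.1569
Step 2: Compute the convergence rate.
r = 1 - 2/(kappa + 1) = 1 - 2*mu/(L + mu) = (L - mu)/(L + mu) = 8/110 = 0.0727


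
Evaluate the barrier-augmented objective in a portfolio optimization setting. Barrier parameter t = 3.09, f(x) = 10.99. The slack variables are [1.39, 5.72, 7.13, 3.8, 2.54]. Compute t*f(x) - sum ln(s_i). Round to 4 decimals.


Step 1: Compute log-barrier.
ln values: [0.3293, 1.744, 1.9643, 1.335, 0.9322]
phi = -(0.3293 + 1.744 + 1.9643 + 1.335 + 0.9322) = -6.3047
Step 2: Compute augmented objective.
t*f(x) = 3.09*10.99 = 33.9591
Total = 33.9591 - 6.3047 = 27.6544


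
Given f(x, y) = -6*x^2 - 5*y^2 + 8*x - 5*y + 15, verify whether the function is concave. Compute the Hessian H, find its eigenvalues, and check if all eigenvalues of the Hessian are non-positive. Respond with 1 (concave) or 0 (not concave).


The Hessian of f(x,y) = -6*x^2 - 5*y^2 + 8*x - 5*y + 15 is:
H = [[-12, 0], [0, -10]]
Trace = -12 - 10 = -22
Determinant = -12*-10 - (0)^2 = 120
Discriminant = (-22)^2 - 4*120 = 4.0
Eigenvalues: lambda_1 = -12.0, lambda_2 = -10.0
The function is concave.

1


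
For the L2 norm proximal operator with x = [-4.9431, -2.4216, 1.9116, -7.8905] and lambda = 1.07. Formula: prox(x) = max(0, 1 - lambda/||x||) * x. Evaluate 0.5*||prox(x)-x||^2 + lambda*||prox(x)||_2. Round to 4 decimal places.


Step 1: Compute ||x||.
||x|| = 9.8088
Step 2: Compute scaling factor.
scale = max(0, 1 - 1.07/9.8088) = 0.8909
Step 3: prox(x) = [-4.4039, -2.1574, 1.7031, -7.0298]
||prox(x)|| = 8.7388
Step 4: Proximal objective.
0.5*||prox-x||^2 = 0.5725
lambda*||prox|| = 9.3505
Total = 9.923


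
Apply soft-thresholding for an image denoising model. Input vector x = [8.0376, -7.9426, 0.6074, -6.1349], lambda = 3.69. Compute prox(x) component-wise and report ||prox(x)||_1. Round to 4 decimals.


Soft-thresholding with lambda = 3.69:
prox(8.0376) = sign(8.0376)*max(|8.0376| - 3.69, 0) = 4.3476
prox(-7.9426) = sign(-7.9426)*max(|-7.9426| - 3.69, 0) = -4.2526
prox(0.6074) = sign(0.6074)*max(|0.6074| - 3.69, 0) = 0.0
prox(-6.1349) = sign(-6.1349)*max(|-6.1349| - 3.69, 0) = -2.4449
prox(x) = [4.3476, -4.2526, 0.0, -2.4449]
||prox(x)||_1 = 4.3476 + 4.2526 + 0.0 + 2.4449 = 11.0451


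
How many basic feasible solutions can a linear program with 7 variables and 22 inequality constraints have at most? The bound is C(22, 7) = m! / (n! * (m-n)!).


Each vertex corresponds to some choice of n active constraints out of m, so the number of vertices is at most C(m, n) = m! / (n!(m-n)!).
m = 22, n = 7
Numerator: 22 * 21 * 20 * 19 * 18 * 17 * 16
Denominator: 7! = 5040
C(22, 7) = 170544


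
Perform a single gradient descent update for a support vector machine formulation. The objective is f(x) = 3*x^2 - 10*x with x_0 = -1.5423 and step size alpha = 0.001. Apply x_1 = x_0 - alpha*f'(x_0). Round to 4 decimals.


We compute the gradient at x_0 and apply the update.
f'(x) = 6*x - 10
f'(-1.5423) = 6*-1.5423 - 10 = -19.2538
x_1 = -1.5423 - 0.001*-19.2538 = -1.523


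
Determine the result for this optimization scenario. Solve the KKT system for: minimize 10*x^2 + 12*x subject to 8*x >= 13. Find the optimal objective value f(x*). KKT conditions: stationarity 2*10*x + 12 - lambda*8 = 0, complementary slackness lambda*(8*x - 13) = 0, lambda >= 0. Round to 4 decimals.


Step 1: Try lambda = 0 (constraint inactive).
x_unc = -12/(2*10) = -0.6
Check: 8*-0.6 = -4.8 < 13 -- violated!
Step 2: Constraint must be active: 8*x = 13
x* = 13/8 = 1.625
lambda = (2*10*1.625 + 12)/8 = 5.5625
Step 3: Compute optimal value.
f(x*) = 10*1.625^2 + 12*1.625 = 45.9063


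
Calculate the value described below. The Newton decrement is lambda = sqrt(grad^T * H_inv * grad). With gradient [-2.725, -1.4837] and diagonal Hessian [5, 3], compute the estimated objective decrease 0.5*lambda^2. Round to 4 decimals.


Step 1: H is diagonal, so H^(-1) * g = [-0.545, -0.4946].
Step 2: g^T H^(-1) g = sum_i g_i^2 / H_ii
  = (-2.725)^2/5 + (-1.4837)^2/3
  = 1.4851 + 0.7338 = 2.2189
Step 3: Objective decrease = 0.5 * g^T H^(-1) g = 1.1095


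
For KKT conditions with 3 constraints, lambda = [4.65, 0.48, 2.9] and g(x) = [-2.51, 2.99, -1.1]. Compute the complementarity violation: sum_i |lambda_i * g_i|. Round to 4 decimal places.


KKT complementary slackness check:
lambda_1 * g_1 = 4.65 * -2.51 = -11.6715
lambda_2 * g_2 = 0.48 * 2.99 = 1.4352
lambda_3 * g_3 = 2.9 * -1.1 = -3.19
Total violation = 11.6715 + 1.4352 + 3.19 = 16.2967


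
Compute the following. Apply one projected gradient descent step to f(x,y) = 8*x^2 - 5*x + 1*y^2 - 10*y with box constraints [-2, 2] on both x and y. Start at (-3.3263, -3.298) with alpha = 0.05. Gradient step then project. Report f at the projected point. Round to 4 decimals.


Step 1: Compute gradient at (-3.3263, -3.298).
grad_x = 2*8*-3.3263 - 5 = -58.2208
grad_y = 2*1*-3.298 - 10 = -16.596
Step 2: Gradient step.
x_raw = -3.3263 - 0.05*-58.2208 = -0.4153
y_raw = -3.298 - 0.05*-16.596 = -2.4682
Step 3: Project onto [-2, 2].
x_proj = clip(-0.4153) = -0.4153
y_proj = clip(-2.4682) = -2.0
Step 4: Evaluate f.
f(-0.4153, -2.0) = 27.4558


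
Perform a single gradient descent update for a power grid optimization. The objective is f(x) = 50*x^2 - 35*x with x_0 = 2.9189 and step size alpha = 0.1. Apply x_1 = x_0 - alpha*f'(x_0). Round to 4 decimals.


We compute the gradient at x_0 and apply the update.
f'(x) = 100*x - 35
f'(2.9189) = 100*2.9189 - 35 = 256.89
x_1 = 2.9189 - 0.1*256.89 = -22.7701


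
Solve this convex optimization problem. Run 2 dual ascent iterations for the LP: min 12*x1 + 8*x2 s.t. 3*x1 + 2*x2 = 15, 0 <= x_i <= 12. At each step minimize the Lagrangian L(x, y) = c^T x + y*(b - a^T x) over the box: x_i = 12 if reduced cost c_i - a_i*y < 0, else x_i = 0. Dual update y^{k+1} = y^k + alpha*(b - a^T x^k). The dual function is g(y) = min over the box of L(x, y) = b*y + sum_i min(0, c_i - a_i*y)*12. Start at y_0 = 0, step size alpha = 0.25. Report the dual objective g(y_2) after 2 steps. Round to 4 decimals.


Dual ascent for LP: min 12*x1 + 8*x2, 3*x1 + 2*x2 = 15, 0 <= x_i <= 12
Step 1: y^k = 0.0, reduced costs: (12.0, 8.0)
  x^k = (0.0, 0.0), subgradient = b - a^T x = 15.0
  y^{k+1} = 0.0 + 0.25*15.0 = 3.75
Step 2: y^k = 3.75, reduced costs: (0.75, 0.5)
  x^k = (0.0, 0.0), subgradient = b - a^T x = 15.0
  y^{k+1} = 3.75 + 0.25*15.0 = 7.5
Dual objective at y_2 = 7.5: reduced costs (-10.5, -7.0), box minimizer x = (12.0, 12.0)
g(y_2) = b*y + (c1 - a1*y)*x1 + (c2 - a2*y)*x2 = 15*7.5 + (-10.5)*12.0 + (-7.0)*12.0 = 112.5 - 126.0 - 84.0 = -97.5


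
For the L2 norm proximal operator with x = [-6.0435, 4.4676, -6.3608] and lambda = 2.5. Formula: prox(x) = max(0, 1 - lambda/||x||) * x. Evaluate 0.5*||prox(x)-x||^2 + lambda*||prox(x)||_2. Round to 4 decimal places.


Step 1: Compute ||x||.
||x|| = 9.846
Step 2: Compute scaling factor.
scale = max(0, 1 - 2.5/9.846) = 0.7461
Step 3: prox(x) = [-4.509, 3.3332, -4.7457]
||prox(x)|| = 7.346
Step 4: Proximal objective.
0.5*||prox-x||^2 = 3.125
lambda*||prox|| = 18.365
Total = 21.4899


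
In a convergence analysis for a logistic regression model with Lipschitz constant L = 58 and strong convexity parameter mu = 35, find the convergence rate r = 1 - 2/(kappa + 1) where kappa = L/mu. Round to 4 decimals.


Step 1: Compute the condition number.
kappa = L/mu = 58/35 = 1.6571
Step 2: Compute the convergence rate.
r = 1 - 2/(kappa + 1) = 1 - 2*mu/(L + mu) = (L - mu)/(L + mu) = 23/93 = 0.2473


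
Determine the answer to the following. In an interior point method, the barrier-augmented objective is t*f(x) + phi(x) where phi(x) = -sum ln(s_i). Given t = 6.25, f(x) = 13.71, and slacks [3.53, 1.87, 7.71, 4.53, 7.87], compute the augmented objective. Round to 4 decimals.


Step 1: Compute log-barrier.
ln values: [1.2613, 0.6259, 2.0425, 1.5107, 2.0631]
phi = -(1.2613 + 0.6259 + 2.0425 + 1.5107 + 2.0631) = -7.5035
Step 2: Compute augmented objective.
t*f(x) = 6.25*13.71 = 85.6875
Total = 85.6875 - 7.5035 = 78.184


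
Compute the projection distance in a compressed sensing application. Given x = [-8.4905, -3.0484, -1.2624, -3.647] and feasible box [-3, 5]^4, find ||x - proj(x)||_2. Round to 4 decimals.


Project each component onto [-3, 5].
clip(-8.4905) = -3.0, clip(-3.0484) = -3.0, clip(-1.2624) = -1.2624, clip(-3.647) = -3.0
Projection = [-3.0, -3.0, -1.2624, -3.0]
Squared diffs: [30.1456, 0.0023, 0.0, 0.4186]
Distance = sqrt(30.5665) = 5.5287


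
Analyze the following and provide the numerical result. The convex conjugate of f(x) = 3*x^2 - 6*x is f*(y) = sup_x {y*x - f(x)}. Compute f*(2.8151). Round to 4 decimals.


f*(y) = sup_x {y*x - a*x^2 - b*x} = sup_x {(y-b)*x - a*x^2}
FOC: (y - b) - 2a*x = 0 => x* = (y - b)/(2a)
x* = (2.8151 + 6)/(2*3) = 1.4692
f*(2.8151) = (y-b)^2/(4a) = (2.8151 + 6)^2/(4*3)
= 77.706/12 = 6.4755


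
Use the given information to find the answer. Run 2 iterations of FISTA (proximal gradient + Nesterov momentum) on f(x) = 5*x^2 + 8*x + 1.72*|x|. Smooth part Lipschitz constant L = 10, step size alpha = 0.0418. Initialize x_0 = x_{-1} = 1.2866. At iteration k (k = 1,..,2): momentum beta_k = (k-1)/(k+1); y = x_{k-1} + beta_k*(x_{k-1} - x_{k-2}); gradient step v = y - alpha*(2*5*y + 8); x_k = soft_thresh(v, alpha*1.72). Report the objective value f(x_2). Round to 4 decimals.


FISTA on f(x) = 5*x^2 + 8*x + 1.72*|x|
L = 10, alpha = 0.0418
Iteration 1: beta = 0.0, y = 1.2866 + 0.0*(1.2866 - 1.2866) = 1.2866
  grad(y) = 20.866, v = y - alpha*grad = 0.4144
  prox(v) = soft_thresh(0.4144, 0.0719) = 0.3425
Iteration 2: beta = 0.3333, y = 0.3425 + 0.3333*(0.3425 - 1.2866) = 0.0278
  grad(y) = 8.2781, v = y - alpha*grad = -0.3182
  prox(v) = soft_thresh(-0.3182, 0.0719) = -0.2463
f(x_2) = 5*(-0.2463)^2 + 8*(-0.2463) + 1.72*|-0.2463| = -1.2435


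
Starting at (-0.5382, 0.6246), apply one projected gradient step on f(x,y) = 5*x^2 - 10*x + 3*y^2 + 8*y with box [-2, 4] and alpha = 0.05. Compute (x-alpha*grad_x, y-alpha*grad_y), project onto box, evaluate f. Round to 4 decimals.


Step 1: Compute gradient at (-0.5382, 0.6246).
grad_x = 2*5*-0.5382 - 10 = -15.382
grad_y = 2*3*0.6246 + 8 = 11.7476
Step 2: Gradient step.
x_raw = -0.5382 - 0.05*-15.382 = 0.2309
y_raw = 0.6246 - 0.05*11.7476 = 0.0372
Step 3: Project onto [-2, 4].
x_proj = clip(0.2309) = 0.2309
y_proj = clip(0.0372) = 0.0372
Step 4: Evaluate f.
f(0.2309, 0.0372) = -1.7405


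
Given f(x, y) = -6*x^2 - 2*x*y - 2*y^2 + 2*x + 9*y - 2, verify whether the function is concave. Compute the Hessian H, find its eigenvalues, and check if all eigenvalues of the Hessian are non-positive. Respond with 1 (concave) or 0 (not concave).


The Hessian of f(x,y) = -6*x^2 - 2*x*y - 2*y^2 + 2*x + 9*y - 2 is:
H = [[-12, -2], [-2, -4]]
Trace = -12 - 4 = -16
Determinant = -12*-4 - (-2)^2 = 44
Discriminant = (-16)^2 - 4*44 = 80.0
Eigenvalues: lambda_1 = -12.4721, lambda_2 = -3.5279
The function is concave.

1


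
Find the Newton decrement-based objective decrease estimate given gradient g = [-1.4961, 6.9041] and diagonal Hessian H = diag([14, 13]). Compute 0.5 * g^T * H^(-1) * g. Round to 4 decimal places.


Step 1: H is diagonal, so H^(-1) * g = [-0.1069, 0.5311].
Step 2: g^T H^(-1) g = sum_i g_i^2 / H_ii
  = (-1.4961)^2/14 + (6.9041)^2/13
  = 0.1599 + 3.6667 = 3.8265
Step 3: Objective decrease = 0.5 * g^T H^(-1) g = 1.9133


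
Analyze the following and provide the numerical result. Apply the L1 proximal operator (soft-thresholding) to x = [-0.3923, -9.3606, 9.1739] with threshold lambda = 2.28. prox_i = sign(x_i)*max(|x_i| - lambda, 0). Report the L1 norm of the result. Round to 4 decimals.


Soft-thresholding with lambda = 2.28:
prox(-0.3923) = sign(-0.3923)*max(|-0.3923| - 2.28, 0) = 0.0
prox(-9.3606) = sign(-9.3606)*max(|-9.3606| - 2.28, 0) = -7.0806
prox(9.1739) = sign(9.1739)*max(|9.1739| - 2.28, 0) = 6.8939
prox(x) = [0.0, -7.0806, 6.8939]
||prox(x)||_1 = 0.0 + 7.0806 + 6.8939 = 13.9745


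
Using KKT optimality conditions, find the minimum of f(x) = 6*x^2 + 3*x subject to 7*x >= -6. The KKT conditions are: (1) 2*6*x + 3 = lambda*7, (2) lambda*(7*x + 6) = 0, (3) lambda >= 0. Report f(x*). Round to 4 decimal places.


Step 1: Try lambda = 0 (constraint inactive).
Stationarity: 2*6*x + 3 = 0
x* = -3/(2*6) = -0.25
Check constraint: 7*-0.25 = -1.75 >= -6 -- satisfied.
Step 2: Compute optimal value.
f(x*) = 6*(-0.25)^2 + 3*(-0.25) = -0.375


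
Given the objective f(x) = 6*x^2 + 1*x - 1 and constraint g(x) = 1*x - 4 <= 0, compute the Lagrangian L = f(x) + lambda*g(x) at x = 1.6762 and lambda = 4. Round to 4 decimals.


Step 1: Evaluate f(x).
f(1.6762) = 6*1.6762^2 + 1*1.6762 - 1 = 17.5341
Step 2: Evaluate g(x).
g(1.6762) = 1*1.6762 - 4 = -2.3238
Step 3: Compute Lagrangian.
L = 17.5341 + 4*-2.3238 = 8.2389


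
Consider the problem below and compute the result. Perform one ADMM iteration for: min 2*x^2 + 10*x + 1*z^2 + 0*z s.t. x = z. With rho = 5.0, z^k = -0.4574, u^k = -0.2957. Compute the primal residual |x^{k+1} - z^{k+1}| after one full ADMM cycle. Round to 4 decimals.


ADMM iteration with rho = 5.0, z^k = -0.4574, u^k = -0.2957
Step 1: x-update.
Minimize 2*x^2 + 10*x + (5.0/2)*(x + 0.4574 - 0.2957)^2
FOC: (2*2 + 5.0)*x = -10 + 5.0*(-0.4574 + 0.2957)
x^{k+1} = -1.2009
Step 2: z-update.
Minimize 1*z^2 + 0*z + (5.0/2)*(-1.2009 - z - 0.2957)^2
FOC: (2*1 + 5.0)*z = 0 + 5.0*(-1.2009 - 0.2957)
z^{k+1} = -1.069
Step 3: u-update.
u^{k+1} = -0.2957 - 1.2009 + 1.069 = -0.4276
Step 4: Primal residual = |-1.2009 + 1.069| = 0.1319


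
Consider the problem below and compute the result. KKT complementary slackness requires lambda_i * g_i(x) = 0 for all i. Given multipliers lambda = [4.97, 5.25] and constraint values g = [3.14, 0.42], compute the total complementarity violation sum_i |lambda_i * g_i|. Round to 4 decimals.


KKT complementary slackness check:
lambda_1 * g_1 = 4.97 * 3.14 = 15.6058
lambda_2 * g_2 = 5.25 * 0.42 = 2.205
Total violation = 15.6058 + 2.205 = 17.8108


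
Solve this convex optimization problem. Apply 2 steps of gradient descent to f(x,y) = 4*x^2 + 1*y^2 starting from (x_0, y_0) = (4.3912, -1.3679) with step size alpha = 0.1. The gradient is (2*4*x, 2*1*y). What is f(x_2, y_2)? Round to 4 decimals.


Gradient descent on f(x,y) = 4*x^2 + 1*y^2.
Starting point: (4.3912, -1.3679), alpha = 0.1
Step 1: grad_x = 2*4*4.3912 = 35.1296, grad_y = 2*1*-1.3679 = -2.7358
  x_1 = 4.3912 - 0.1*35.1296 = 0.8782
  y_1 = -1.3679 - 0.1*-2.7358 = -1.0943
Step 2: grad_x = 2*4*0.8782 = 7.0259, grad_y = 2*1*-1.0943 = -2.1886
  x_2 = 0.8782 - 0.1*7.0259 = 0.1756
  y_2 = -1.0943 - 0.1*-2.1886 = -0.8755
f(0.1756, -0.8755) = 4*0.1756^2 + 1*(-0.8755)^2 = 0.8898


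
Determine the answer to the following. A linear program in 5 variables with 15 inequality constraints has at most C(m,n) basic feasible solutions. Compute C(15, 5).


Each vertex corresponds to some choice of n active constraints out of m, so the number of vertices is at most C(m, n) = m! / (n!(m-n)!).
m = 15, n = 5
Numerator: 15 * 14 * 13 * 12 * 11
Denominator: 5! = 120
C(15, 5) = 3003


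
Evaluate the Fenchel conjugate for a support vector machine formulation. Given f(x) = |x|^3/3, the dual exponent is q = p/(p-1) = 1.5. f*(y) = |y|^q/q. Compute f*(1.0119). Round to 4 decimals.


The conjugate exponent q satisfies 1/p + 1/q = 1.
p = 3, so q = 3/(3 - 1) = 1.5
|y|^q = 1.0119^1.5 = 1.0179
f*(1.0119) = 1.0179 / 1.5 = 0.6786


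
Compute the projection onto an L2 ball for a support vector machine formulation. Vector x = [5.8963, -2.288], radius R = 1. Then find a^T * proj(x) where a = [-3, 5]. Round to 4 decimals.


Step 1: Compute ||x|| (intermediates to 6 decimals).
||x|| = sqrt(5.8963^2 + (-2.288)^2) = 6.324658
Step 2: Project.
Since ||x|| > R, scale = R/||x|| = 1/6.324658 = 0.158111, proj(x) = scale * x
proj(x) = [0.93227, -0.361758]
Step 3: Dot product.
a^T * proj(x) = -3*0.93227 + 5*(-0.361758) = -4.6056


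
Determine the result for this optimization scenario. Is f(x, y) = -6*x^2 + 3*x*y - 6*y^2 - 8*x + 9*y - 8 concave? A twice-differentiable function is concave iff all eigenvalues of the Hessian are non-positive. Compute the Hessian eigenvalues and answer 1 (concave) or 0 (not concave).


The Hessian of f(x,y) = -6*x^2 + 3*x*y - 6*y^2 - 8*x + 9*y - 8 is:
H = [[-12, 3], [3, -12]]
Trace = -12 - 12 = -24
Determinant = -12*-12 - (3)^2 = 135
Discriminant = (-24)^2 - 4*135 = 36.0
Eigenvalues: lambda_1 = -15.0, lambda_2 = -9.0
The function is concave.

1


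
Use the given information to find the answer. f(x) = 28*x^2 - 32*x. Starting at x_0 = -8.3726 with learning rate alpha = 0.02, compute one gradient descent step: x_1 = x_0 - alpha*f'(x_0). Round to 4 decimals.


We compute the gradient at x_0 and apply the update.
f'(x) = 56*x - 32
f'(-8.3726) = 56*-8.3726 - 32 = -500.8656
x_1 = -8.3726 - 0.02*-500.8656 = 1.6447


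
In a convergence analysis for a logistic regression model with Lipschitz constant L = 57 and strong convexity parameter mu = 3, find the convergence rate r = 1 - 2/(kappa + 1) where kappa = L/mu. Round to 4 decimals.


Step 1: Compute the condition number.
kappa = L/mu = 57/3 = 19.0
Step 2: Compute the convergence rate.
r = 1 - 2/(kappa + 1) = 1 - 2*mu/(L + mu) = (L - mu)/(L + mu) = 54/60 = 0.9


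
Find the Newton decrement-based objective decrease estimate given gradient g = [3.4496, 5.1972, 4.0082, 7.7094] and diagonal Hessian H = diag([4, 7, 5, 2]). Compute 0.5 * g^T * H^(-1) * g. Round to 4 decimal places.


Step 1: H is diagonal, so H^(-1) * g = [0.8624, 0.7425, 0.8016, 3.8547].
Step 2: g^T H^(-1) g = sum_i g_i^2 / H_ii
  = (3.4496)^2/4 + (5.1972)^2/7 + (4.0082)^2/5 + (7.7094)^2/2
  = 2.9749 + 3.8587 + 3.2131 + 29.7174 = 39.7642
Step 3: Objective decrease = 0.5 * g^T H^(-1) g = 19.8821


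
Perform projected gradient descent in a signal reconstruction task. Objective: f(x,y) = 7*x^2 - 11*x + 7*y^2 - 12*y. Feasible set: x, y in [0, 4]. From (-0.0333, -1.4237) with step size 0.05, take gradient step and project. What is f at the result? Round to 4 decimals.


Step 1: Compute gradient at (-0.0333, -1.4237).
grad_x = 2*7*-0.0333 - 11 = -11.4662
grad_y = 2*7*-1.4237 - 12 = -31.9318
Step 2: Gradient step.
x_raw = -0.0333 - 0.05*-11.4662 = 0.54
y_raw = -1.4237 - 0.05*-31.9318 = 0.1729
Step 3: Project onto [0, 4].
x_proj = clip(0.54) = 0.54
y_proj = clip(0.1729) = 0.1729
Step 4: Evaluate f.
f(0.54, 0.1729) = -5.7643


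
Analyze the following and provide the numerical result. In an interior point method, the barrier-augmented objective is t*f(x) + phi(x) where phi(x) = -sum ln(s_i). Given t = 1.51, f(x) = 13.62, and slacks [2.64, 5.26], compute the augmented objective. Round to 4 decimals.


Step 1: Compute log-barrier.
ln values: [0.9708, 1.6601]
phi = -(0.9708 + 1.6601) = -2.6309
Step 2: Compute augmented objective.
t*f(x) = 1.51*13.62 = 20.5662
Total = 20.5662 - 2.6309 = 17.9353


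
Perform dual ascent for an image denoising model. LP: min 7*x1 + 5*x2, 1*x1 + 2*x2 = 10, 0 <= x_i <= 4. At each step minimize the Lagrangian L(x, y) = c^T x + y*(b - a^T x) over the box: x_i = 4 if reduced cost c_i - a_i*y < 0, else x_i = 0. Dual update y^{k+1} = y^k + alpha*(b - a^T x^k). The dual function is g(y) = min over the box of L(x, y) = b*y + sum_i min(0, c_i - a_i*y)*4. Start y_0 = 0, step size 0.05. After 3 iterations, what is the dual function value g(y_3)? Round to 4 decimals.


Dual ascent for LP: min 7*x1 + 5*x2, 1*x1 + 2*x2 = 10, 0 <= x_i <= 4
Step 1: y^k = 0.0, reduced costs: (7.0, 5.0)
  x^k = (0.0, 0.0), subgradient = b - a^T x = 10.0
  y^{k+1} = 0.0 + 0.05*10.0 = 0.5
Step 2: y^k = 0.5, reduced costs: (6.5, 4.0)
  x^k = (0.0, 0.0), subgradient = b - a^T x = 10.0
  y^{k+1} = 0.5 + 0.05*10.0 = 1.0
Step 3: y^k = 1.0, reduced costs: (6.0, 3.0)
  x^k = (0.0, 0.0), subgradient = b - a^T x = 10.0
  y^{k+1} = 1.0 + 0.05*10.0 = 1.5
Dual objective at y_3 = 1.5: reduced costs (5.5, 2.0), box minimizer x = (0.0, 0.0)
g(y_3) = b*y + (c1 - a1*y)*x1 + (c2 - a2*y)*x2 = 10*1.5 + 5.5*0.0 + 2.0*0.0 = 15.0 + 0.0 + 0.0 = 15.0
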